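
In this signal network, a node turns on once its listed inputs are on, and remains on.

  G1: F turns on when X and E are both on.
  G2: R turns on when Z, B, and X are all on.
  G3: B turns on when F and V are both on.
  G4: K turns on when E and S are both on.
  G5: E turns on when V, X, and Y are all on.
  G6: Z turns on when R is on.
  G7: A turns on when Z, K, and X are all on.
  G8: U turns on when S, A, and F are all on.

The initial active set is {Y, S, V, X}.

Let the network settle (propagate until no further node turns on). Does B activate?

G5: V, X, and Y on → E on.
G1: X and E on → F on.
F and V are on, so B turns on (G3).

Yes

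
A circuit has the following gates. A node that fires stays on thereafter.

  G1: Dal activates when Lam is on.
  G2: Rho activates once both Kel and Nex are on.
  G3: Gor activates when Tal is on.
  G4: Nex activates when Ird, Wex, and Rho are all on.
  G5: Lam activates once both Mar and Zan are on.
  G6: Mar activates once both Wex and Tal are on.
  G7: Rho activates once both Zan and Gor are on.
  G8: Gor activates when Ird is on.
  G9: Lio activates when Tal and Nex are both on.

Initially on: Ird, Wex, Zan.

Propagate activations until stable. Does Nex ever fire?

G8: Ird on → Gor on.
G7: Zan and Gor on → Rho on.
G4: Ird, Wex, and Rho on → Nex on.

Yes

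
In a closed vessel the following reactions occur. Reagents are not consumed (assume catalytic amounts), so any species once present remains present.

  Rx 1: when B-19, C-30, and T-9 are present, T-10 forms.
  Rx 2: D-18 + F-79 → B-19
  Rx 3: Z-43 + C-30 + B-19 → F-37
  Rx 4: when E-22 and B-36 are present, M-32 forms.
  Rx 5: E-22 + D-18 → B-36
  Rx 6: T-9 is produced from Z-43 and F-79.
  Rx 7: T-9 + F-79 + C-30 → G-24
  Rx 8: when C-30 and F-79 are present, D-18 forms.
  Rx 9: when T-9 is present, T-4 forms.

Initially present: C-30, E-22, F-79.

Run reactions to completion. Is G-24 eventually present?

G-24 would need T-9, F-79, and C-30 (Rx 7), but T-9 never forms.

No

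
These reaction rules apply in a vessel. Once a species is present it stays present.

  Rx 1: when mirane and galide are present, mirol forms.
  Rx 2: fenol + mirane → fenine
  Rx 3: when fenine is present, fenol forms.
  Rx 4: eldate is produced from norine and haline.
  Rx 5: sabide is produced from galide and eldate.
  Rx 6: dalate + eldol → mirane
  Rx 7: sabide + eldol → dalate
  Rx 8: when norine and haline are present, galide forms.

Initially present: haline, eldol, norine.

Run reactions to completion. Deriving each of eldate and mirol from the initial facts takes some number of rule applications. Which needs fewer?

eldate: norine and haline present → eldate forms (Rx 4). [1 rule application]
mirol: norine and haline present → eldate forms (Rx 4). norine and haline present → galide forms (Rx 8). galide and eldate present → sabide forms (Rx 5). sabide and eldol present → dalate forms (Rx 7). dalate and eldol present → mirane forms (Rx 6). mirane and galide present → mirol forms (Rx 1). [6 rule applications]
eldate needs fewer.

eldate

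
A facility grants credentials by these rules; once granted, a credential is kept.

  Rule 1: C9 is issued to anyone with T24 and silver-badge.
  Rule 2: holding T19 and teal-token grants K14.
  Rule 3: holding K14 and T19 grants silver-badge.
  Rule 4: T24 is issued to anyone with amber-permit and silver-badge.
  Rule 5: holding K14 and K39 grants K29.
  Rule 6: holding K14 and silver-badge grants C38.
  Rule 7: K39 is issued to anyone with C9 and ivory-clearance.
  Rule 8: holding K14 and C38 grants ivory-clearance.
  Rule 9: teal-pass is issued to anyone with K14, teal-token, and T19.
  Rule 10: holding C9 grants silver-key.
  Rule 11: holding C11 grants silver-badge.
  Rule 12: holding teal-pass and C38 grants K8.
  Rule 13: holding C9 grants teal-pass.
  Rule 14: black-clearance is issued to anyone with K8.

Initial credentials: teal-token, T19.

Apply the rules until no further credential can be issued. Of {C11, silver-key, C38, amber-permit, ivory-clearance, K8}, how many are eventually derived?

3

Holding T19 and teal-token grants K14 (Rule 2).
Holding K14, teal-token, and T19 grants teal-pass (Rule 9).
Holding K14 and T19 grants silver-badge (Rule 3).
Holding K14 and silver-badge grants C38 (Rule 6).
Holding K14 and C38 grants ivory-clearance (Rule 8).
Holding teal-pass and C38 grants K8 (Rule 12).
No rule produces C11, and it is not given.
silver-key would need C9 (Rule 10), but C9 is never granted.
C38: reached.
No rule produces amber-permit, and it is not given.
ivory-clearance: reached.
K8: reached.
Reached: C38, ivory-clearance, and K8 — 3 of the 6.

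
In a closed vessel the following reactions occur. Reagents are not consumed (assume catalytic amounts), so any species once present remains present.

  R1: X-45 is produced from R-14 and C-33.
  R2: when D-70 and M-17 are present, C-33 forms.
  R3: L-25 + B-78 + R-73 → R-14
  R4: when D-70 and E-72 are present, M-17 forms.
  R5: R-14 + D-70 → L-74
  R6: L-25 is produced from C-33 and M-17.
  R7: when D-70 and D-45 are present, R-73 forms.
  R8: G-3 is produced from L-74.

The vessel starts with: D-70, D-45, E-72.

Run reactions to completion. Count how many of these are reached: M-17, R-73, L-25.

3

D-70 and E-72 present → M-17 forms (R4).
D-70 and D-45 present → R-73 forms (R7).
D-70 and M-17 present → C-33 forms (R2).
C-33 and M-17 present → L-25 forms (R6).
M-17: reached.
R-73: reached.
L-25: reached.
All 3 are reached.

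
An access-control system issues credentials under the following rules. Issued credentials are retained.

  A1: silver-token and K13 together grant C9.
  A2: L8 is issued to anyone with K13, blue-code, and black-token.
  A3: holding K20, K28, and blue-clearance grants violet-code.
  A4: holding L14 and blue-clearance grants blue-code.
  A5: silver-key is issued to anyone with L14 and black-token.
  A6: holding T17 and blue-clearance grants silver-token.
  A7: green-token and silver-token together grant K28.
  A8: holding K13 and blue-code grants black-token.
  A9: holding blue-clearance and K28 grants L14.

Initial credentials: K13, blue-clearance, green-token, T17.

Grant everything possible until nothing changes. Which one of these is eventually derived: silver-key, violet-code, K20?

Holding T17 and blue-clearance grants silver-token (A6).
Holding green-token and silver-token grants K28 (A7).
Holding blue-clearance and K28 grants L14 (A9).
Holding L14 and blue-clearance grants blue-code (A4).
Holding K13 and blue-code grants black-token (A8).
Holding L14 and black-token grants silver-key (A5).
violet-code would need K20, K28, and blue-clearance (A3), but K20 is never granted. No rule produces K20, and it is not given.

silver-key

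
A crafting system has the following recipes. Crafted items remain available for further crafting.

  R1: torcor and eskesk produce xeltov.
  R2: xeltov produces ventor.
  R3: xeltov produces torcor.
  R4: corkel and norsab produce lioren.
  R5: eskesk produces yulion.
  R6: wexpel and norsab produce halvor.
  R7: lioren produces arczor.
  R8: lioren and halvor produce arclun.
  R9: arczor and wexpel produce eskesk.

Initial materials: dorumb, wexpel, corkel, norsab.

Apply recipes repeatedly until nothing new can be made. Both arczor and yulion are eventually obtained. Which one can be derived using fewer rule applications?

arczor: corkel and norsab → lioren (R4). Using R7, lioren makes arczor. [2 rule applications]
yulion: corkel and norsab → lioren (R4). Using R7, lioren makes arczor. arczor and wexpel → eskesk (R9). Using R5, eskesk makes yulion. [4 rule applications]
arczor needs fewer.

arczor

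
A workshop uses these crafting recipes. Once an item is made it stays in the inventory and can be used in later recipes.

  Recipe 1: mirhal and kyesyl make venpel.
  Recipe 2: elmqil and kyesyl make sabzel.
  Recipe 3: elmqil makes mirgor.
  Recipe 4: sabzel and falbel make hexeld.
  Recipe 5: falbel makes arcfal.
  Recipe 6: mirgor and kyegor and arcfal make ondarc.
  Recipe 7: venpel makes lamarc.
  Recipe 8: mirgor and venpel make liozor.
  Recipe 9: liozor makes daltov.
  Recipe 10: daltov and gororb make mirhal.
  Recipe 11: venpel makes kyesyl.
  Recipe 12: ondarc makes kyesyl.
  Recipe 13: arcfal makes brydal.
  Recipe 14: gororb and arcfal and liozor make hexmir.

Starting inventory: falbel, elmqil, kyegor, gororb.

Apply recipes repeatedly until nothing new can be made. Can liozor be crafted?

liozor would need mirgor and venpel (Recipe 8), but venpel is never obtained.

No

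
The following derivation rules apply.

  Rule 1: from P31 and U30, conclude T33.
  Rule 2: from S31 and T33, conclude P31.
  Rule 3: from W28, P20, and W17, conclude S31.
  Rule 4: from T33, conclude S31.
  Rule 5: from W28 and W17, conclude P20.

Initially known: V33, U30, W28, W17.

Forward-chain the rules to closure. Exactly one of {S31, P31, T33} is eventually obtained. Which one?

S31

W28 and W17 hold, so P20 follows (Rule 5).
W28, P20, and W17 hold, so S31 follows (Rule 3).
P31 would need S31 and T33 (Rule 2), but T33 is never established. T33 would need P31 and U30 (Rule 1), but P31 is never established.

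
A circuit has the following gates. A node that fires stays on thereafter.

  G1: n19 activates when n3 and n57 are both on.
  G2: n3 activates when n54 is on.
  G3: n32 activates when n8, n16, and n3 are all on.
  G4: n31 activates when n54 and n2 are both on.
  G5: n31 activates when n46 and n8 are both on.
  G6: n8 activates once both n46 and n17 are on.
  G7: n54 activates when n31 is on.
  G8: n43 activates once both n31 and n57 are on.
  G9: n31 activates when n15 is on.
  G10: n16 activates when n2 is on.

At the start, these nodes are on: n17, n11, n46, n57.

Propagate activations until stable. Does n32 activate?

No

n32 would need n8, n16, and n3 (G3), but n16 never turns on.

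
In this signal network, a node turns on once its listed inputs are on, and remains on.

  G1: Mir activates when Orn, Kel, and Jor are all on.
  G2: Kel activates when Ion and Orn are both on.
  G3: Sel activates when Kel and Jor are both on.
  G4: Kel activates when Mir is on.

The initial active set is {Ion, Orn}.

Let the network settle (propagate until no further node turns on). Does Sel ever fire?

No

Sel would need Kel and Jor (G3), but Jor never turns on.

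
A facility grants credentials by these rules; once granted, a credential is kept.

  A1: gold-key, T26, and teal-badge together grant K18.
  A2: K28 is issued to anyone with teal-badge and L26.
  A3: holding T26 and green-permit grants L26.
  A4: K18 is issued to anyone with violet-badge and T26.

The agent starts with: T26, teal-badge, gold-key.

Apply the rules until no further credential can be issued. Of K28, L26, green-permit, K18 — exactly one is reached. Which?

Holding gold-key, T26, and teal-badge grants K18 (A1).
K28 would need teal-badge and L26 (A2), but L26 is never granted. No rule produces green-permit, and it is not given. L26 would need T26 and green-permit (A3), but green-permit is never granted.

K18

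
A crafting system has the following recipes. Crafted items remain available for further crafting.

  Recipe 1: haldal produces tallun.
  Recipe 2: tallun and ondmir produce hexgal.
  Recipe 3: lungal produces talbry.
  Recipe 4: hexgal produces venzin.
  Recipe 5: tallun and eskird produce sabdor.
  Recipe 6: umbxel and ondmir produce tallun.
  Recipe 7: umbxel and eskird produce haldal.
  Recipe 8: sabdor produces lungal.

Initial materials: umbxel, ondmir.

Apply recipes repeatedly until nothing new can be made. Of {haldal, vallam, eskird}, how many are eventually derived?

0

haldal would need umbxel and eskird (Recipe 7), but eskird is never obtained.
No rule produces vallam, and it is not given.
No rule produces eskird, and it is not given.
None of the 3 are reached.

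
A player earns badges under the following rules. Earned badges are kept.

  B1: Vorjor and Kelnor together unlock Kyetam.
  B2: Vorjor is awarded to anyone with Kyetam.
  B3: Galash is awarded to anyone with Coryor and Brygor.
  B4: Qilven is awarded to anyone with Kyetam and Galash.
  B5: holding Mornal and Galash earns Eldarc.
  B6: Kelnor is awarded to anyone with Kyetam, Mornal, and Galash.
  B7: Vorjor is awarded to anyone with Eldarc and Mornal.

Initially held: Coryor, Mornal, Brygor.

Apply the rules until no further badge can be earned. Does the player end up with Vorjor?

With Coryor and Brygor, Galash is earned (B3).
With Mornal and Galash, Eldarc is earned (B5).
With Eldarc and Mornal, Vorjor is earned (B7).

Yes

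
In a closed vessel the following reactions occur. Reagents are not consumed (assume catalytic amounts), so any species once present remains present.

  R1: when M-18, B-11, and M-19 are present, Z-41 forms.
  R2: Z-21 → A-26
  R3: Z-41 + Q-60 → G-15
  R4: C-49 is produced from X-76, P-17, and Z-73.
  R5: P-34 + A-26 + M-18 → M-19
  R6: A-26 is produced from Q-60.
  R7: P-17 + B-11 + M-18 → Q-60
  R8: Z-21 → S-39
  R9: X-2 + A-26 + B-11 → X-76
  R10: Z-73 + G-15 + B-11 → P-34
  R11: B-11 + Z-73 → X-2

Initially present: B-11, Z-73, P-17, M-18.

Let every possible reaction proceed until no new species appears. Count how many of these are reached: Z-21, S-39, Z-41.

No rule produces Z-21, and it is not given.
S-39 would need Z-21 (R8), but Z-21 never forms.
Z-41 would need M-18, B-11, and M-19 (R1), but M-19 never forms.
None of the 3 are reached.

0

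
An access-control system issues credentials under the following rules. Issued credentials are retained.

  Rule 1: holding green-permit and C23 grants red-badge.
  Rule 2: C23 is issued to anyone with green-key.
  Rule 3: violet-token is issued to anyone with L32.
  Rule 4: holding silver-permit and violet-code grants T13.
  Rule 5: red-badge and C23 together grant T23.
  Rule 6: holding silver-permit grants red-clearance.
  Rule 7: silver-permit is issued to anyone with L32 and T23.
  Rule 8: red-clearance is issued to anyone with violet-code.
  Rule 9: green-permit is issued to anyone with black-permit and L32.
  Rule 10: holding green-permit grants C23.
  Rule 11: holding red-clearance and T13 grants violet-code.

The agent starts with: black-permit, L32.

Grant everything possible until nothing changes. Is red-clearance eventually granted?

Holding black-permit and L32 grants green-permit (Rule 9).
Holding green-permit grants C23 (Rule 10).
Holding green-permit and C23 grants red-badge (Rule 1).
Holding red-badge and C23 grants T23 (Rule 5).
Holding L32 and T23 grants silver-permit (Rule 7).
Holding silver-permit grants red-clearance (Rule 6).

Yes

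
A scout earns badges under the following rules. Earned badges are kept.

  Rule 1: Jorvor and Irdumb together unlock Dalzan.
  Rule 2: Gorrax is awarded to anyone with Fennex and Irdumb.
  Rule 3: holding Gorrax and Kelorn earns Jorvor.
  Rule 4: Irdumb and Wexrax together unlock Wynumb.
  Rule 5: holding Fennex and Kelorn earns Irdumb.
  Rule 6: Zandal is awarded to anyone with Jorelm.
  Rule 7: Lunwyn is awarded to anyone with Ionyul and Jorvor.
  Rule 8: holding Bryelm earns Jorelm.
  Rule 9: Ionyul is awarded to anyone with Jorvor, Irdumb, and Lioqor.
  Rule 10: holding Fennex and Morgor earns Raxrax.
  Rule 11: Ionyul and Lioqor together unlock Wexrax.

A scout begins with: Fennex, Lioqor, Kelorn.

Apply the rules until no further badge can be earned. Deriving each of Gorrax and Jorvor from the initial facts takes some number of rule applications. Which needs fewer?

Gorrax

Gorrax: With Fennex and Kelorn, Irdumb is earned (Rule 5). With Fennex and Irdumb, Gorrax is earned (Rule 2). [2 rule applications]
Jorvor: With Fennex and Kelorn, Irdumb is earned (Rule 5). With Fennex and Irdumb, Gorrax is earned (Rule 2). With Gorrax and Kelorn, Jorvor is earned (Rule 3). [3 rule applications]
Gorrax needs fewer.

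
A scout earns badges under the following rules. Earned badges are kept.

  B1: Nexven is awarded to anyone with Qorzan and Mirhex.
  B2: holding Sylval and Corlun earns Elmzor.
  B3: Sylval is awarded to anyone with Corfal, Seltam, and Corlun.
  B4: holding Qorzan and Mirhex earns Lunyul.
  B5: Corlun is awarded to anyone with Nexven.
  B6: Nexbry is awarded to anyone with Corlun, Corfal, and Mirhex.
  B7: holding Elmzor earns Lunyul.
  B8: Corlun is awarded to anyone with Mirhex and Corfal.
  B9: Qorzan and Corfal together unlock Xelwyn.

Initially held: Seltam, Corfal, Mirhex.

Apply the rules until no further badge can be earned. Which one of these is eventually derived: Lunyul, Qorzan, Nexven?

With Mirhex and Corfal, Corlun is earned (B8).
With Corfal, Seltam, and Corlun, Sylval is earned (B3).
With Sylval and Corlun, Elmzor is earned (B2).
With Elmzor, Lunyul is earned (B7).
No rule produces Qorzan, and it is not given. Nexven would need Qorzan and Mirhex (B1), but Qorzan is never earned.

Lunyul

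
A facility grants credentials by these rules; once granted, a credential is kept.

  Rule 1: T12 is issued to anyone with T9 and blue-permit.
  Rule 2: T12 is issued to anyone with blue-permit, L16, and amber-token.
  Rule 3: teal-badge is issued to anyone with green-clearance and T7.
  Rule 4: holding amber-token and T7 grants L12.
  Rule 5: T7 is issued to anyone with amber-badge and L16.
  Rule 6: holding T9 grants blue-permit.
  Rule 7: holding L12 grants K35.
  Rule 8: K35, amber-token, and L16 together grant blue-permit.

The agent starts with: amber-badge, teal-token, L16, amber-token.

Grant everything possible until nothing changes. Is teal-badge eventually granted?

No

teal-badge would need green-clearance and T7 (Rule 3), but green-clearance is never granted.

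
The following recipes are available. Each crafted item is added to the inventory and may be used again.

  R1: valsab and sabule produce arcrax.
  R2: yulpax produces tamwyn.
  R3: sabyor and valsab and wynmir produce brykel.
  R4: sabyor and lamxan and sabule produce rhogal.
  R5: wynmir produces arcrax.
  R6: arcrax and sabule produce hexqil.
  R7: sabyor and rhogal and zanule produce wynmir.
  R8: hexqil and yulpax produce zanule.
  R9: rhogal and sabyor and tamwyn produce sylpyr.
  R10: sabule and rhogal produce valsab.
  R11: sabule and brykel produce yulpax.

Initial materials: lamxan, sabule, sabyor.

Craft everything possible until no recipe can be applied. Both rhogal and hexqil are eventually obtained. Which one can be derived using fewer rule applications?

rhogal

rhogal: sabyor and lamxan and sabule → rhogal (R4). [1 rule application]
hexqil: Using R4, sabyor, lamxan, and sabule make rhogal. sabule and rhogal → valsab (R10). Using R1, valsab and sabule make arcrax. arcrax and sabule → hexqil (R6). [4 rule applications]
rhogal needs fewer.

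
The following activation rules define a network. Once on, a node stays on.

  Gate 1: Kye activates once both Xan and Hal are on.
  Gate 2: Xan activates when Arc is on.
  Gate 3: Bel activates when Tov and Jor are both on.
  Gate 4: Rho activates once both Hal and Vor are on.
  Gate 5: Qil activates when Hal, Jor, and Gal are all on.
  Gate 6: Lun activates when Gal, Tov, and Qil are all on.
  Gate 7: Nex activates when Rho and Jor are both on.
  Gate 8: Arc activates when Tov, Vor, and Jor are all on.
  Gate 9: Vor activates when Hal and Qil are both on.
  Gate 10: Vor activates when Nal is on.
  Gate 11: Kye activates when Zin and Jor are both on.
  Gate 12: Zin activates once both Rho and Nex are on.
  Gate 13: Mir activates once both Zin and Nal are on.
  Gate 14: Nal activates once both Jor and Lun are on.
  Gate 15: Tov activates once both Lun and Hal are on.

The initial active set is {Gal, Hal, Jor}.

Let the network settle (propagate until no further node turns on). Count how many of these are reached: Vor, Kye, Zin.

3

Hal, Jor, and Gal are on, so Qil activates (Gate 5).
Gate 9: Hal and Qil on → Vor on.
Gate 4: Hal and Vor on → Rho on.
Rho and Jor are on, so Nex activates (Gate 7).
Rho and Nex are on, so Zin activates (Gate 12).
Zin and Jor are on, so Kye activates (Gate 11).
Vor: reached.
Kye: reached.
Zin: reached.
All 3 are reached.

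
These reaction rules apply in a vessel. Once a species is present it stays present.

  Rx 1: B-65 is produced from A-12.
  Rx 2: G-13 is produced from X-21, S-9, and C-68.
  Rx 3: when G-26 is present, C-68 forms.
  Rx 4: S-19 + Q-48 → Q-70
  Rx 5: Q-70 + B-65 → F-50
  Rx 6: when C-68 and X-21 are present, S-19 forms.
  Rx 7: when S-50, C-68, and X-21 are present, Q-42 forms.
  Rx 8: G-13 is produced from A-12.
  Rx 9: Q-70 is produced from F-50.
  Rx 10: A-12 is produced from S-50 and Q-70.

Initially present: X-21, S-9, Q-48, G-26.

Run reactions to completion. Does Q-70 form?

Yes

G-26 present → C-68 forms (Rx 3).
C-68 and X-21 present → S-19 forms (Rx 6).
S-19 and Q-48 present → Q-70 forms (Rx 4).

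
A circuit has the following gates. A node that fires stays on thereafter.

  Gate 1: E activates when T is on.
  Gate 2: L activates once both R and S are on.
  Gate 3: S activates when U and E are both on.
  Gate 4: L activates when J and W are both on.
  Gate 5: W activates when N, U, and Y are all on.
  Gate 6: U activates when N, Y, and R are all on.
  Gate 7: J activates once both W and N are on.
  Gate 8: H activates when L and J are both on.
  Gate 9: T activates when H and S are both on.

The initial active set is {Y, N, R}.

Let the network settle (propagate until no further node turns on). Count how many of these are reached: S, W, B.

N, Y, and R are on, so U activates (Gate 6).
N, U, and Y are on, so W activates (Gate 5).
S would need U and E (Gate 3), but E never turns on.
W: reached.
No rule produces B, and it is not given.
Reached: W — 1 of the 3.

1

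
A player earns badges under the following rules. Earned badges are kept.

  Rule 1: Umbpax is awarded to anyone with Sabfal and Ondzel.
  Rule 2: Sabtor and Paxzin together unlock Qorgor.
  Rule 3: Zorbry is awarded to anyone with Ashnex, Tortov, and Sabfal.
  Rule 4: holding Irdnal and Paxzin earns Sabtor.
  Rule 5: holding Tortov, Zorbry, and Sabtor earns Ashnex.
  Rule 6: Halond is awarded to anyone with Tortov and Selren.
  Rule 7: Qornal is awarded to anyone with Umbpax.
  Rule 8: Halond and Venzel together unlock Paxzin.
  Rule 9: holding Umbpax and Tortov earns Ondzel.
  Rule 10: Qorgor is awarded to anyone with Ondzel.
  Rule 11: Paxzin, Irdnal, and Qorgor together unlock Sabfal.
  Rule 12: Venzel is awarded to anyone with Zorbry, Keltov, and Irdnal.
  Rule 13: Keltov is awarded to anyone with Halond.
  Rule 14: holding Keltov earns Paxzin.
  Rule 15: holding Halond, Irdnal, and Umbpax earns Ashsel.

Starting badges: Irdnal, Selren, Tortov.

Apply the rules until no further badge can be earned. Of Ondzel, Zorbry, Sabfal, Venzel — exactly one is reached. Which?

Sabfal

With Tortov and Selren, Halond is earned (Rule 6).
With Halond, Keltov is earned (Rule 13).
With Keltov, Paxzin is earned (Rule 14).
With Irdnal and Paxzin, Sabtor is earned (Rule 4).
With Sabtor and Paxzin, Qorgor is earned (Rule 2).
With Paxzin, Irdnal, and Qorgor, Sabfal is earned (Rule 11).
Zorbry would need Ashnex, Tortov, and Sabfal (Rule 3), but Ashnex is never earned. Ondzel would need Umbpax and Tortov (Rule 9), but Umbpax is never earned. Venzel would need Zorbry, Keltov, and Irdnal (Rule 12), but Zorbry is never earned.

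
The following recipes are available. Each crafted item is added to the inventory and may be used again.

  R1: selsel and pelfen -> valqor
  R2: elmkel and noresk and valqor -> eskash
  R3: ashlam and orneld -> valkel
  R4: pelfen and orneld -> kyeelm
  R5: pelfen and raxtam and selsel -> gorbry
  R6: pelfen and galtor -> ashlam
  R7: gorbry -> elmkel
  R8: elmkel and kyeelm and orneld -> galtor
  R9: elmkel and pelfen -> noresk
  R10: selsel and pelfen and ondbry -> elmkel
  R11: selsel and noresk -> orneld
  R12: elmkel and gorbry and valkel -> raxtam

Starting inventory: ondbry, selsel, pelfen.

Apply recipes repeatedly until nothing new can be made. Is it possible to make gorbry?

No

gorbry would need pelfen, raxtam, and selsel (R5), but raxtam is never obtained.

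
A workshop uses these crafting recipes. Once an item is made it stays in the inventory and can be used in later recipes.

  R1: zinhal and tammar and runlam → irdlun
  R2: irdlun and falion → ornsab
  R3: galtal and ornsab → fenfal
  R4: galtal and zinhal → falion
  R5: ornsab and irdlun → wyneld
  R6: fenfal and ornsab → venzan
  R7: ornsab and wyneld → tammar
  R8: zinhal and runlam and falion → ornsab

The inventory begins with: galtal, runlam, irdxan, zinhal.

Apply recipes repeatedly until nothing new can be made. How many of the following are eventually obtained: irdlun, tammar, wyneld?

irdlun would need zinhal, tammar, and runlam (R1), but tammar is never obtained.
tammar would need ornsab and wyneld (R7), but wyneld is never obtained.
wyneld would need ornsab and irdlun (R5), but irdlun is never obtained.
None of the 3 are reached.

0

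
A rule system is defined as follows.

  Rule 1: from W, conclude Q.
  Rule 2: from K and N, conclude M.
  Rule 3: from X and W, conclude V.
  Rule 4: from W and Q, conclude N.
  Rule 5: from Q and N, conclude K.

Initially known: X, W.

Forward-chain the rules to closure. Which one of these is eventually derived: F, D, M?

M

From W, Rule 1 gives Q.
W and Q hold, so N follows (Rule 4).
From Q and N, Rule 5 gives K.
K and N hold, so M follows (Rule 2).
No rule produces D, and it is not given. No rule produces F, and it is not given.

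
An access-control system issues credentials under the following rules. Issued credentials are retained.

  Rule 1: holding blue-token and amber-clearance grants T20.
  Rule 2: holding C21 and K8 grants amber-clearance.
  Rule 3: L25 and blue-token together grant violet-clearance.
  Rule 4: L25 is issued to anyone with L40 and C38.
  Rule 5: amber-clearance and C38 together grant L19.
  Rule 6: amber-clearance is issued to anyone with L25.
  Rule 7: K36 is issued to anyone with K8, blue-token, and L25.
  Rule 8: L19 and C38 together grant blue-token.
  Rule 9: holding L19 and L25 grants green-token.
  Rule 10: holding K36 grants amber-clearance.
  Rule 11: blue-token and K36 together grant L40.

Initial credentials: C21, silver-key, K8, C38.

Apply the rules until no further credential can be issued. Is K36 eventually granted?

K36 would need K8, blue-token, and L25 (Rule 7), but L25 is never granted.

No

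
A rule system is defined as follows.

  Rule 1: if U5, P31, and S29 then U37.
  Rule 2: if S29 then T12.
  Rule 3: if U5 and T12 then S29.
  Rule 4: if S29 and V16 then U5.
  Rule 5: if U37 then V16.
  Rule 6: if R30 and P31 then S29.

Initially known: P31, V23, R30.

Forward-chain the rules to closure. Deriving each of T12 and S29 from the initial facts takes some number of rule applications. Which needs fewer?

S29

S29: From R30 and P31, Rule 6 gives S29. [1 rule application]
T12: From R30 and P31, Rule 6 gives S29. From S29, Rule 2 gives T12. [2 rule applications]
S29 needs fewer.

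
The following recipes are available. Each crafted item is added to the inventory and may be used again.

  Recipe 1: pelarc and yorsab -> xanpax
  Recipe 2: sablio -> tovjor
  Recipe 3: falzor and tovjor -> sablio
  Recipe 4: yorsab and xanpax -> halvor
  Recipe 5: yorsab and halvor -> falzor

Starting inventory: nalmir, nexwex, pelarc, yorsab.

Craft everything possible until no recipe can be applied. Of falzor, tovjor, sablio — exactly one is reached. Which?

falzor

Using Recipe 1, pelarc and yorsab make xanpax.
Using Recipe 4, yorsab and xanpax make halvor.
yorsab and halvor -> falzor (Recipe 5).
tovjor would need sablio (Recipe 2), but sablio is never obtained. sablio would need falzor and tovjor (Recipe 3), but tovjor is never obtained.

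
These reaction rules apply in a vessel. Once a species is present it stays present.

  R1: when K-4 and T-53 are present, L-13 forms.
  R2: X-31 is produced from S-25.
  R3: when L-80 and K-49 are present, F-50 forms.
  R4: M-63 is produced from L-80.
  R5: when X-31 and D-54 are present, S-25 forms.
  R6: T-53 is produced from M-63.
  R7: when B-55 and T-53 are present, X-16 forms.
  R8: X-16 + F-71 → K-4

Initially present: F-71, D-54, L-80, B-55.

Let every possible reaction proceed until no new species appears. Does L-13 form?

Yes

L-80 present → M-63 forms (R4).
M-63 present → T-53 forms (R6).
B-55 and T-53 present → X-16 forms (R7).
X-16 and F-71 present → K-4 forms (R8).
K-4 and T-53 present → L-13 forms (R1).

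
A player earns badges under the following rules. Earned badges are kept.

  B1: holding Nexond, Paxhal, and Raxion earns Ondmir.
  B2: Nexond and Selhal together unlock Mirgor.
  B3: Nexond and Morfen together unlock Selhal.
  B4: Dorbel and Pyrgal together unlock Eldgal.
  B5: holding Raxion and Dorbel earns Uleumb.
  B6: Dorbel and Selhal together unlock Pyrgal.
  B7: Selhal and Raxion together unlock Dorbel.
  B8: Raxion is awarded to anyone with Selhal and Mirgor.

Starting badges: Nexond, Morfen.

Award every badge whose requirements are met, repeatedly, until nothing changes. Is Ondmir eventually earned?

No

Ondmir would need Nexond, Paxhal, and Raxion (B1), but Paxhal is never earned.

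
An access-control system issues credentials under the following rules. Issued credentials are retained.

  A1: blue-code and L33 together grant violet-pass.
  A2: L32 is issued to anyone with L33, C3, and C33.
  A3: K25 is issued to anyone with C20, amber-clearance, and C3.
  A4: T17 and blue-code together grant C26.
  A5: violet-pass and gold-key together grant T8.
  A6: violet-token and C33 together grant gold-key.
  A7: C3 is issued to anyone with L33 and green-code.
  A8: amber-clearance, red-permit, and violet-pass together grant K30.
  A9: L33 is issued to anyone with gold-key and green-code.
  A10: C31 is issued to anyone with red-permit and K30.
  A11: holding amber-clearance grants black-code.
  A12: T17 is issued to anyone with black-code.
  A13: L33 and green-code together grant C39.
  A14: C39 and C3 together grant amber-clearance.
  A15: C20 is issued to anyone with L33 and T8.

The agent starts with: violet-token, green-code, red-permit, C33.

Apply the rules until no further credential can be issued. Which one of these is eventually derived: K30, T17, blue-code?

Holding violet-token and C33 grants gold-key (A6).
Holding gold-key and green-code grants L33 (A9).
Holding L33 and green-code grants C3 (A7).
Holding L33 and green-code grants C39 (A13).
Holding C39 and C3 grants amber-clearance (A14).
Holding amber-clearance grants black-code (A11).
Holding black-code grants T17 (A12).
No rule produces blue-code, and it is not given. K30 would need amber-clearance, red-permit, and violet-pass (A8), but violet-pass is never granted.

T17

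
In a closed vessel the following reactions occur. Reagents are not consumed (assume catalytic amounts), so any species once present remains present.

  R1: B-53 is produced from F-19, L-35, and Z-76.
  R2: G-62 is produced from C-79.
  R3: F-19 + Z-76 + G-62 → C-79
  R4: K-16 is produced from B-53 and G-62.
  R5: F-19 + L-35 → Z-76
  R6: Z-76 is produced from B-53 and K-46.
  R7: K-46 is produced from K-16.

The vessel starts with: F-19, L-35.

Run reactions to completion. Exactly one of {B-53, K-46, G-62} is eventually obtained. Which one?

B-53

F-19 and L-35 present → Z-76 forms (R5).
F-19, L-35, and Z-76 present → B-53 forms (R1).
G-62 would need C-79 (R2), but C-79 never forms. K-46 would need K-16 (R7), but K-16 never forms.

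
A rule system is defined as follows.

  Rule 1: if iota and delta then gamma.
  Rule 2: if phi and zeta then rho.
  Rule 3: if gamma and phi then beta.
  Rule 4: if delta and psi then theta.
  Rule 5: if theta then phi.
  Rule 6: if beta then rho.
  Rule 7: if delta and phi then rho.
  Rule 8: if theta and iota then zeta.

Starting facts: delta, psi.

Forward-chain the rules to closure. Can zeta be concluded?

zeta would need theta and iota (Rule 8), but iota is never established.

No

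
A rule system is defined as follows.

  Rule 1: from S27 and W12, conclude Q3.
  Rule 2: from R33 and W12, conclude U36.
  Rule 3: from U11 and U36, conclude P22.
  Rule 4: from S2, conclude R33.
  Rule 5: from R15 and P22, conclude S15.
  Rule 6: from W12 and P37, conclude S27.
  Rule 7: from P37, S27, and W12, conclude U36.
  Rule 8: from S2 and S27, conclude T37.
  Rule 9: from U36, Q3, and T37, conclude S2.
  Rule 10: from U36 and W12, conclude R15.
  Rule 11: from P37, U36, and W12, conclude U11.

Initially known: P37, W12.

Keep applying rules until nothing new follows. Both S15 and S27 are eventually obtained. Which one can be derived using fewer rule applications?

S27

S27: From W12 and P37, Rule 6 gives S27. [1 rule application]
S15: W12 and P37 hold, so S27 follows (Rule 6). P37, S27, and W12 hold, so U36 follows (Rule 7). P37, U36, and W12 hold, so U11 follows (Rule 11). From U36 and W12, Rule 10 gives R15. From U11 and U36, Rule 3 gives P22. R15 and P22 hold, so S15 follows (Rule 5). [6 rule applications]
S27 needs fewer.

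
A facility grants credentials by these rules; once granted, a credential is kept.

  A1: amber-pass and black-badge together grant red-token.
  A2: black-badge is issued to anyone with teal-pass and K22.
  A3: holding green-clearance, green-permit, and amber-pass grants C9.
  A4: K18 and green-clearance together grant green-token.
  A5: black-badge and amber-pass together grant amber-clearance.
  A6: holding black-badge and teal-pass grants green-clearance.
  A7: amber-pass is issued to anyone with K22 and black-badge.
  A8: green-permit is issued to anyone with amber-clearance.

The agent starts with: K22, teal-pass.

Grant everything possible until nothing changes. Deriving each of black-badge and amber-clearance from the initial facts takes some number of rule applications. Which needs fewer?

black-badge

black-badge: Holding teal-pass and K22 grants black-badge (A2). [1 rule application]
amber-clearance: Holding teal-pass and K22 grants black-badge (A2). Holding K22 and black-badge grants amber-pass (A7). Holding black-badge and amber-pass grants amber-clearance (A5). [3 rule applications]
black-badge needs fewer.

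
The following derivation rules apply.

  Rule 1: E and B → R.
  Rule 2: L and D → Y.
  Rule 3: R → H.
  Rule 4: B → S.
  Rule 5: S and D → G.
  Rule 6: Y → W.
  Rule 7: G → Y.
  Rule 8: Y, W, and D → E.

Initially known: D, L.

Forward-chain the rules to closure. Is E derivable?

Yes

L and D hold, so Y follows (Rule 2).
From Y, Rule 6 gives W.
Y, W, and D hold, so E follows (Rule 8).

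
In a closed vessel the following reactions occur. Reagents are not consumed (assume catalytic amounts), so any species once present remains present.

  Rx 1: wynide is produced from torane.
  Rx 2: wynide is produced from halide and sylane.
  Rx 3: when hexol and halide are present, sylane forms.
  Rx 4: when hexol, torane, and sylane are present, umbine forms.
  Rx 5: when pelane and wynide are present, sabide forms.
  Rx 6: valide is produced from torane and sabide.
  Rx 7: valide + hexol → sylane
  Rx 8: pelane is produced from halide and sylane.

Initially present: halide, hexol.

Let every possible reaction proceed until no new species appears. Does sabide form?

Yes

hexol and halide present → sylane forms (Rx 3).
halide and sylane present → pelane forms (Rx 8).
halide and sylane present → wynide forms (Rx 2).
pelane and wynide present → sabide forms (Rx 5).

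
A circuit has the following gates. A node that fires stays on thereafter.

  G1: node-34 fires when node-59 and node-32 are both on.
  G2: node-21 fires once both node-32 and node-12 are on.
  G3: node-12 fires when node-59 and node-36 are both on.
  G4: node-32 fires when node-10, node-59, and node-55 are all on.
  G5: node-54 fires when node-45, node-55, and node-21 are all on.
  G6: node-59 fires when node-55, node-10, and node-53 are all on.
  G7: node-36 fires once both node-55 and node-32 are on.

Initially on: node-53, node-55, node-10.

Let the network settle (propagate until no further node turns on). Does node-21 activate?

Yes

G6: node-55, node-10, and node-53 on → node-59 on.
node-10, node-59, and node-55 are on, so node-32 fires (G4).
node-55 and node-32 are on, so node-36 fires (G7).
G3: node-59 and node-36 on → node-12 on.
node-32 and node-12 are on, so node-21 fires (G2).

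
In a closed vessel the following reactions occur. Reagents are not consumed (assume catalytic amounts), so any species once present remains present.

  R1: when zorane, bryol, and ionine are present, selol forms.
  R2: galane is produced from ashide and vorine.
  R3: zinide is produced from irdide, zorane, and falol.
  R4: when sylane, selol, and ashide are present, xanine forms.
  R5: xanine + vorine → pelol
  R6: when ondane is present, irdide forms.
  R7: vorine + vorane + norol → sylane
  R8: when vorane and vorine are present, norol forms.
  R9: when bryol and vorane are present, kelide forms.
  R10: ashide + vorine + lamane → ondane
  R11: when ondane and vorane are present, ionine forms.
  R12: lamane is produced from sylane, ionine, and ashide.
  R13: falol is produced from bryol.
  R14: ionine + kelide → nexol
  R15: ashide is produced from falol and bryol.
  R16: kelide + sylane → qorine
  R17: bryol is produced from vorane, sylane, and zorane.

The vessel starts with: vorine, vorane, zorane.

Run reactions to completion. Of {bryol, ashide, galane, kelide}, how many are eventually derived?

vorane and vorine present → norol forms (R8).
vorine, vorane, and norol present → sylane forms (R7).
vorane, sylane, and zorane present → bryol forms (R17).
bryol present → falol forms (R13).
bryol and vorane present → kelide forms (R9).
falol and bryol present → ashide forms (R15).
ashide and vorine present → galane forms (R2).
bryol: reached.
ashide: reached.
galane: reached.
kelide: reached.
All 4 are reached.

4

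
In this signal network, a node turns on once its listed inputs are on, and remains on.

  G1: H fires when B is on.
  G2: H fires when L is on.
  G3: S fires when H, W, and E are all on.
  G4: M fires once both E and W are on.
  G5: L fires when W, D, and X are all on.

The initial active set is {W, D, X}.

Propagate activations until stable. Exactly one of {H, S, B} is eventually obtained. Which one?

H

W, D, and X are on, so L fires (G5).
L is on, so H fires (G2).
No rule produces B, and it is not given. S would need H, W, and E (G3), but E never turns on.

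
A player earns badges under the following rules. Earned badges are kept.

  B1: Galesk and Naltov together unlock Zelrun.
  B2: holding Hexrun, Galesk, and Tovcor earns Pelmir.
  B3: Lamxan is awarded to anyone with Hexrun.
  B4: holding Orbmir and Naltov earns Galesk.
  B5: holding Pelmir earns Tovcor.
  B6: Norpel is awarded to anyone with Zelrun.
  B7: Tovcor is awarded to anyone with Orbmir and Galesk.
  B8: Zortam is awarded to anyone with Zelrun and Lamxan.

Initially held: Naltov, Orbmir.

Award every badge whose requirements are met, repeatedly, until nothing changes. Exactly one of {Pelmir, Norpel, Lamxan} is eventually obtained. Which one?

Norpel

With Orbmir and Naltov, Galesk is earned (B4).
With Galesk and Naltov, Zelrun is earned (B1).
With Zelrun, Norpel is earned (B6).
Lamxan would need Hexrun (B3), but Hexrun is never earned. Pelmir would need Hexrun, Galesk, and Tovcor (B2), but Hexrun is never earned.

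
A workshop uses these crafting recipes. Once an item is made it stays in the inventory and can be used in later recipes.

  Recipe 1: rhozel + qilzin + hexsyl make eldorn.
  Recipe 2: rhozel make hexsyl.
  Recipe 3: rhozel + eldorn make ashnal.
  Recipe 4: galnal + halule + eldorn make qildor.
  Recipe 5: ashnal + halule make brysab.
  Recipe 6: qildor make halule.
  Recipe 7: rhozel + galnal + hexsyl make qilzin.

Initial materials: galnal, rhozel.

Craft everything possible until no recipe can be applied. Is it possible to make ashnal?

rhozel → hexsyl (Recipe 2).
rhozel + galnal + hexsyl → qilzin (Recipe 7).
rhozel + qilzin + hexsyl → eldorn (Recipe 1).
Using Recipe 3, rhozel and eldorn make ashnal.

Yes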